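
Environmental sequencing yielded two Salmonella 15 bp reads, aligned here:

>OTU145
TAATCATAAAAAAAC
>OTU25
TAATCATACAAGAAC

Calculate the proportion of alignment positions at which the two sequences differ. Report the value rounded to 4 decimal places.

0.1333

The sequences differ at positions 9 (A/C), 12 (A/G).
There are 2 differences over 15 sites, so p = 2/15 = 0.1333.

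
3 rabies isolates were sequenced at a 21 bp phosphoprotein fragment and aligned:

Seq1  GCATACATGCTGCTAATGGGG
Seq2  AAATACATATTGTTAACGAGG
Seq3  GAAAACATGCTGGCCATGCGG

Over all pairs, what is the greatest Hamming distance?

9

Pairwise Hamming distances:
  Seq1 vs Seq2: 7
  Seq1 vs Seq3: 6
  Seq2 vs Seq3: 9
The largest is 9, between Seq2 and Seq3.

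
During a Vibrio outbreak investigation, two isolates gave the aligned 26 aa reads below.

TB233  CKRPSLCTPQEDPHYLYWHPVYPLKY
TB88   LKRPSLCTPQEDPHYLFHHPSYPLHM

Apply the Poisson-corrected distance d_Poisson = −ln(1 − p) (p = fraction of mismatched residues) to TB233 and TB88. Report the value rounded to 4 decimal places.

0.2624

Differing sites — 1:C/L; 17:Y/F; 18:W/H; 21:V/S; 25:K/H; 26:Y/M.
p = 6/26 = 0.230769.
d = −ln(1 − 0.230769) = −ln(0.769231) = 0.2624.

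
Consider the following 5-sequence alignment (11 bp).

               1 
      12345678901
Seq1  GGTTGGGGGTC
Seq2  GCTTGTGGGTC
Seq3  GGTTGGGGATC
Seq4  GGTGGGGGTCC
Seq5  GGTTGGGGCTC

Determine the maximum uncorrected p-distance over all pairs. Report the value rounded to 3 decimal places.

Pairwise Hamming distances:
  Seq1 vs Seq2: 2
  Seq1 vs Seq3: 1
  Seq1 vs Seq4: 3
  Seq1 vs Seq5: 1
  Seq2 vs Seq3: 3
  Seq2 vs Seq4: 5
  Seq2 vs Seq5: 3
  Seq3 vs Seq4: 3
  Seq3 vs Seq5: 1
  Seq4 vs Seq5: 3
The largest is 5 mismatches, between Seq2 and Seq4; p = 5/11 = 0.455.

0.455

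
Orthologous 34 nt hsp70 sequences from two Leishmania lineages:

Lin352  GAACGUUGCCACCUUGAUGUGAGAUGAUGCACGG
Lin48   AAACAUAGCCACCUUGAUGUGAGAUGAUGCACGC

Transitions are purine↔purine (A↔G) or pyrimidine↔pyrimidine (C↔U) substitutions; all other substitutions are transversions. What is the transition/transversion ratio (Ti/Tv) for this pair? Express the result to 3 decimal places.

The sequences differ at positions 1 (G/A, transition), 5 (G/A, transition), 7 (U/A, transversion), 34 (G/C, transversion).
Of the 4 differences, 2 transitions and 2 transversions, so Ti/Tv = 2/2 = 1.000.

1.000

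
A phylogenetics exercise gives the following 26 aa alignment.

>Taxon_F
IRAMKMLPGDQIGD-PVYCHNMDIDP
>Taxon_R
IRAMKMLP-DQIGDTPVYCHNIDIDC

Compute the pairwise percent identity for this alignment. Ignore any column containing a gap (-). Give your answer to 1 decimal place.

Excluding the 2 gap columns leaves 24 comparable sites.
Differing sites — 22:M/I; 26:P/C.
22 of the 24 comparable sites match, so the percent identity is 22/24 × 100 = 91.7%.

91.7%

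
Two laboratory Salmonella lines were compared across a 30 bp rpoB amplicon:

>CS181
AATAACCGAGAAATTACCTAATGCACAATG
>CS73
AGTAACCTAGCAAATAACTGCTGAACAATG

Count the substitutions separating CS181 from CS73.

Mismatches occur at site 2 (A↔G), site 8 (G↔T), site 11 (A↔C), site 14 (T↔A), site 17 (C↔A), site 20 (A↔G), site 21 (A↔C), site 24 (C↔A).
That gives 8 mismatches out of 30 aligned sites, so the Hamming distance is 8.

8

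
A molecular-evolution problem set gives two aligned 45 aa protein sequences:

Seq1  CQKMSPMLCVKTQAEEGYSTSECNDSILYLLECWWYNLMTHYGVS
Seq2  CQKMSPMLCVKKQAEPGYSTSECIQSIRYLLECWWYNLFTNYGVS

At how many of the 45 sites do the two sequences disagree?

7

The sequences differ at positions 12 (T/K), 16 (E/P), 24 (N/I), 25 (D/Q), 28 (L/R), 39 (M/F), 41 (H/N).
That gives 7 mismatches out of 45 aligned sites, so the Hamming distance is 7.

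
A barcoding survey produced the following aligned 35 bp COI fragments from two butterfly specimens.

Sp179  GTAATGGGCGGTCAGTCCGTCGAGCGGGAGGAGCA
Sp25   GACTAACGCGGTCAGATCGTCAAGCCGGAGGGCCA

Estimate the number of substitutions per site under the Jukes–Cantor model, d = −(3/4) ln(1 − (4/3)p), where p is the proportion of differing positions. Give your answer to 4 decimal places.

Differing sites — 2:T/A; 3:A/C; 4:A/T; 5:T/A; 6:G/A; 7:G/C; 16:T/A; 17:C/T; 22:G/A; 26:G/C; 32:A/G; 33:G/C.
p = 12/35 = 0.342857.
d = −0.75 · ln(1 − (4/3)·0.342857) = −0.75 · ln(0.542857) = −0.75 · (-0.610909) = 0.4582.

0.4582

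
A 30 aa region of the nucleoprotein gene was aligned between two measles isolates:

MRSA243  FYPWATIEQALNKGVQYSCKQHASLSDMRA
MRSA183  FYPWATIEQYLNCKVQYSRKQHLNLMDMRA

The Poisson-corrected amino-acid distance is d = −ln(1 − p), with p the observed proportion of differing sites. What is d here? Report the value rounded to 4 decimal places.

Mismatches occur at site 10 (A↔Y), site 13 (K↔C), site 14 (G↔K), site 19 (C↔R), site 23 (A↔L), site 24 (S↔N), site 26 (S↔M).
p = 7/30 = 0.233333.
d = −ln(1 − 0.233333) = −ln(0.766667) = 0.2657.

0.2657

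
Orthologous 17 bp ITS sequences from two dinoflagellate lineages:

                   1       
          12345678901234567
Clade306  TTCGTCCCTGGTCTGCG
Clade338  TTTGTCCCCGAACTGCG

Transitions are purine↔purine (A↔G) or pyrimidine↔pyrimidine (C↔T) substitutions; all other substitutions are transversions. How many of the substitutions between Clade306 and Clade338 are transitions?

Mismatches occur at site 3 (C→T, transition), site 9 (T→C, transition), site 11 (G→A, transition), site 12 (T→A, transversion).
Of the 4 differences, 3 transitions and 1 transversion, so the answer is 3.

3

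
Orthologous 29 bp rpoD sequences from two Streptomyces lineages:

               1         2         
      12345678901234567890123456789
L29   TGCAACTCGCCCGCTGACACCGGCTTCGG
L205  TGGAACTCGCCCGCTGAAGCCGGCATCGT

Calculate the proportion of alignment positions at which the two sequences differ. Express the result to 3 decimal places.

Differing sites — 3:C/G; 18:C/A; 19:A/G; 25:T/A; 29:G/T.
There are 5 differences over 29 sites, so p = 5/29 = 0.172.

0.172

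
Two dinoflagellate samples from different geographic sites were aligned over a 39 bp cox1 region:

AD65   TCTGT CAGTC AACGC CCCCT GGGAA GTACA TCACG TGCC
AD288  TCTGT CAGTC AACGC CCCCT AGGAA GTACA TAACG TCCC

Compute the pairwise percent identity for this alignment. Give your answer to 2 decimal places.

The sequences differ at positions 21 (G/A), 32 (C/A), 37 (G/C).
36 of the 39 sites match, so the percent identity is 36/39 × 100 = 92.31%.

92.31%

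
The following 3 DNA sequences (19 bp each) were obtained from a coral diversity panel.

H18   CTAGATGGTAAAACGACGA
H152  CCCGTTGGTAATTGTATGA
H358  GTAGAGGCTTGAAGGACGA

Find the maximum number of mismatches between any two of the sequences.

12

Pairwise Hamming distances:
  H18 vs H152: 8
  H18 vs H358: 6
  H152 vs H358: 12
The largest is 12, between H152 and H358.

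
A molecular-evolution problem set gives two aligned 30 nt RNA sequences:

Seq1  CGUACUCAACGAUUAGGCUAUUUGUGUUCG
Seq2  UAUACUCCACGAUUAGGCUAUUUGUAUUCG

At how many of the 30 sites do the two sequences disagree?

4

Differing sites — 1:C/U; 2:G/A; 8:A/C; 26:G/A.
That gives 4 mismatches out of 30 aligned sites, so the Hamming distance is 4.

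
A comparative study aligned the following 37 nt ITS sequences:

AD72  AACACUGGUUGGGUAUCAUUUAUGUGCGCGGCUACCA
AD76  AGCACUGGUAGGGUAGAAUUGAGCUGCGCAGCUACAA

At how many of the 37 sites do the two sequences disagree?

9

Differing sites — 2:A/G; 10:U/A; 16:U/G; 17:C/A; 21:U/G; 23:U/G; 24:G/C; 30:G/A; 36:C/A.
That gives 9 mismatches out of 37 aligned sites, so the Hamming distance is 9.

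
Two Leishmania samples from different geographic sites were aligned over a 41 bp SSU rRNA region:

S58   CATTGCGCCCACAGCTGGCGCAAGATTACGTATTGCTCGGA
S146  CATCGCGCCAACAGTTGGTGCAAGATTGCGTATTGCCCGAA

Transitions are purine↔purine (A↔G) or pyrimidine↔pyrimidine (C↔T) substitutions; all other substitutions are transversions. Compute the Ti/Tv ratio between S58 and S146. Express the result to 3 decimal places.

6.000

The sequences differ at positions 4 (T/C, transition), 10 (C/A, transversion), 15 (C/T, transition), 19 (C/T, transition), 28 (A/G, transition), 37 (T/C, transition), 40 (G/A, transition).
Of the 7 differences, 6 transitions and 1 transversion, so Ti/Tv = 6/1 = 6.000.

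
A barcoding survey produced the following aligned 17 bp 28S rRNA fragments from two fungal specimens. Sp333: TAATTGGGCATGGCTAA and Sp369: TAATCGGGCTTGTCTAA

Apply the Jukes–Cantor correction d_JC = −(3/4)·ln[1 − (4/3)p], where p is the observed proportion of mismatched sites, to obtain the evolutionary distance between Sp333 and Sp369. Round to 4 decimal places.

Differing sites — 5:T/C; 10:A/T; 13:G/T.
p = 3/17 = 0.176471.
d = −0.75 · ln(1 − (4/3)·0.176471) = −0.75 · ln(0.764705) = −0.75 · (-0.268265) = 0.2012.

0.2012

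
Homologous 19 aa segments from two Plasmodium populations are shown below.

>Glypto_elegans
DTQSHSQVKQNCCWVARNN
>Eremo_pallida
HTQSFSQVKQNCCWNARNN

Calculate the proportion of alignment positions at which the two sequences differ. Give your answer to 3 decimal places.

0.158

The sequences differ at positions 1 (D/H), 5 (H/F), 15 (V/N).
There are 3 differences over 19 sites, so p = 3/19 = 0.158.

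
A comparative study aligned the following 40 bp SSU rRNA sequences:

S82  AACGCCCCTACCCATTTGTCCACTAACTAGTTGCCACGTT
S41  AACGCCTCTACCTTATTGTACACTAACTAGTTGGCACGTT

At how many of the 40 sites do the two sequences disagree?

6

Differing sites — 7:C/T; 13:C/T; 14:A/T; 15:T/A; 20:C/A; 34:C/G.
That gives 6 mismatches out of 40 aligned sites, so the Hamming distance is 6.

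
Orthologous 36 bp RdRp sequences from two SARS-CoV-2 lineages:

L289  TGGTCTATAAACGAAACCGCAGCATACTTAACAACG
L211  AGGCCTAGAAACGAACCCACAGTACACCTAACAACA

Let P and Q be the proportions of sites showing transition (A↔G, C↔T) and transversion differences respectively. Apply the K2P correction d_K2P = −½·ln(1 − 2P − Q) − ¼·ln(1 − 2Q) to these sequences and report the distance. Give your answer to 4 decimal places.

0.3151

Differing sites — 1:T/A (Tv); 4:T/C (Ti); 8:T/G (Tv); 16:A/C (Tv); 19:G/A (Ti); 23:C/T (Ti); 25:T/C (Ti); 28:T/C (Ti); 36:G/A (Ti).
Of the 9 differences, 6 transitions and 3 transversions over 36 sites: P = 6/36 = 0.166667, Q = 3/36 = 0.083333.
d = −0.5·ln(0.583333) − 0.25·ln(0.833334) = −0.5·(-0.538997) − 0.25·(-0.182321) = 0.3151.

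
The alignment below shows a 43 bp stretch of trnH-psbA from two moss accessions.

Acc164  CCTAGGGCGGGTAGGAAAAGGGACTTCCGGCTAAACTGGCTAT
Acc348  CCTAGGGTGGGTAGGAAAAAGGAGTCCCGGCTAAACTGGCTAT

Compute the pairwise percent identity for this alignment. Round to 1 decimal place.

90.7%

Differing sites — 8:C/T; 20:G/A; 24:C/G; 26:T/C.
39 of the 43 sites match, so the percent identity is 39/43 × 100 = 90.7%.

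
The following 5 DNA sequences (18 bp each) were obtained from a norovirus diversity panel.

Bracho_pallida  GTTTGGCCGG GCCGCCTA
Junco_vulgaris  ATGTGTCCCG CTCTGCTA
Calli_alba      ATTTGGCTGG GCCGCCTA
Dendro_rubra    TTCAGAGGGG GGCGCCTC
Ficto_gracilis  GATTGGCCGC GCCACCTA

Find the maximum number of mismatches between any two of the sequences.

Pairwise Hamming distances:
  Bracho_pallida vs Junco_vulgaris: 8
  Bracho_pallida vs Calli_alba: 2
  Bracho_pallida vs Dendro_rubra: 8
  Bracho_pallida vs Ficto_gracilis: 3
  Junco_vulgaris vs Calli_alba: 8
  Junco_vulgaris vs Dendro_rubra: 12
  Junco_vulgaris vs Ficto_gracilis: 10
  Calli_alba vs Dendro_rubra: 8
  Calli_alba vs Ficto_gracilis: 5
  Dendro_rubra vs Ficto_gracilis: 11
The largest is 12, between Junco_vulgaris and Dendro_rubra.

12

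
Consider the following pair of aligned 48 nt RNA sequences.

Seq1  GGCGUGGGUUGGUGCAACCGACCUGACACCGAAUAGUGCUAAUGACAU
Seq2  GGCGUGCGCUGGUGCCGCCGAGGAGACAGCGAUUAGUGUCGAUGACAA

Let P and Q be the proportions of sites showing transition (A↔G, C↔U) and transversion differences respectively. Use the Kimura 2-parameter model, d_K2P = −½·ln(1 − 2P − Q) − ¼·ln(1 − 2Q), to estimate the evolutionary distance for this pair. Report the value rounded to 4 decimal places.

Mismatches occur at site 7 (G↔C, transversion), site 9 (U↔C, transition), site 16 (A↔C, transversion), site 17 (A↔G, transition), site 22 (C↔G, transversion), site 23 (C↔G, transversion), site 24 (U↔A, transversion), site 29 (C↔G, transversion), site 33 (A↔U, transversion), site 39 (C↔U, transition), site 40 (U↔C, transition), site 41 (A↔G, transition), site 48 (U↔A, transversion).
Of the 13 differences, 5 transitions and 8 transversions over 48 sites: P = 5/48 = 0.104167, Q = 8/48 = 0.166667.
d = −0.5·ln(0.624999) − 0.25·ln(0.666666) = −0.5·(-0.470005) − 0.25·(-0.405466) = 0.3364.

0.3364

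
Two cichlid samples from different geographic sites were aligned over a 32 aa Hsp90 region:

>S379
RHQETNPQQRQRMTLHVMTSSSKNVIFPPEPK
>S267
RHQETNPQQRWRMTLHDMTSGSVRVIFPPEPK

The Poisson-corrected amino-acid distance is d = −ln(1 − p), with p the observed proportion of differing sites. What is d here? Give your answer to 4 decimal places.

0.1699

The sequences differ at positions 11 (Q/W), 17 (V/D), 21 (S/G), 23 (K/V), 24 (N/R).
p = 5/32 = 0.156250.
d = −ln(1 − 0.156250) = −ln(0.843750) = 0.1699.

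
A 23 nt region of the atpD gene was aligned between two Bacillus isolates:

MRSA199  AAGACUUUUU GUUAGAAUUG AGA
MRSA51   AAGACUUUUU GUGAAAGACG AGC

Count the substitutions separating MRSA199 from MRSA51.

6

The sequences differ at positions 13 (U/G), 15 (G/A), 17 (A/G), 18 (U/A), 19 (U/C), 23 (A/C).
That gives 6 mismatches out of 23 aligned sites, so the Hamming distance is 6.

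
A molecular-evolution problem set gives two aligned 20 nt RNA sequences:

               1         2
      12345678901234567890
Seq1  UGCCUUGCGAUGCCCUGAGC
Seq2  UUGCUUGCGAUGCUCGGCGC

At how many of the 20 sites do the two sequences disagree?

Mismatches occur at site 2 (G/U), site 3 (C/G), site 14 (C/U), site 16 (U/G), site 18 (A/C).
That gives 5 mismatches out of 20 aligned sites, so the Hamming distance is 5.

5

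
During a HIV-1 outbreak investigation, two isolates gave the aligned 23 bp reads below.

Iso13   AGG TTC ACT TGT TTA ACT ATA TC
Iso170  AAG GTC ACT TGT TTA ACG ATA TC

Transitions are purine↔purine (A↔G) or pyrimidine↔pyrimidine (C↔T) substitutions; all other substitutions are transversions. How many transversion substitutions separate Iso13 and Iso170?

Mismatches occur at site 2 (G→A, transition), site 4 (T→G, transversion), site 18 (T→G, transversion).
Of the 3 differences, 1 transition and 2 transversions, so the answer is 2.

2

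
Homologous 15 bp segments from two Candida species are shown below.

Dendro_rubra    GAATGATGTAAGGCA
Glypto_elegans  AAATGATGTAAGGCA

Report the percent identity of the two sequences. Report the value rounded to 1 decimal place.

93.3%

A single mismatch occurs at site 1 (G↔A).
14 of the 15 sites match, so the percent identity is 14/15 × 100 = 93.3%.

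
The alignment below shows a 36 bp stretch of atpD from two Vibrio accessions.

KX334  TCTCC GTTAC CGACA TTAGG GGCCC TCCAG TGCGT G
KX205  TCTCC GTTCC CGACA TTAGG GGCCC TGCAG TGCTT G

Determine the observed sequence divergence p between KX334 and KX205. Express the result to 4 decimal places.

0.0833

The sequences differ at positions 9 (A/C), 27 (C/G), 34 (G/T).
There are 3 differences over 36 sites, so p = 3/36 = 0.0833.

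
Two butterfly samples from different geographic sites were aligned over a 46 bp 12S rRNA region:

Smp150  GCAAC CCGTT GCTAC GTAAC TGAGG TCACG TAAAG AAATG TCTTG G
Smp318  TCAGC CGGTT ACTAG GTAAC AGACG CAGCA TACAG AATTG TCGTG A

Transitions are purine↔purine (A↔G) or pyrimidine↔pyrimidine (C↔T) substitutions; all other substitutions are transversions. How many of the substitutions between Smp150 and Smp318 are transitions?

6

The sequences differ at positions 1 (G/T, transversion), 4 (A/G, transition), 7 (C/G, transversion), 11 (G/A, transition), 15 (C/G, transversion), 21 (T/A, transversion), 24 (G/C, transversion), 26 (T/C, transition), 27 (C/A, transversion), 28 (A/G, transition), 30 (G/A, transition), 33 (A/C, transversion), 38 (A/T, transversion), 43 (T/G, transversion), 46 (G/A, transition).
Of the 15 differences, 6 transitions and 9 transversions, so the answer is 6.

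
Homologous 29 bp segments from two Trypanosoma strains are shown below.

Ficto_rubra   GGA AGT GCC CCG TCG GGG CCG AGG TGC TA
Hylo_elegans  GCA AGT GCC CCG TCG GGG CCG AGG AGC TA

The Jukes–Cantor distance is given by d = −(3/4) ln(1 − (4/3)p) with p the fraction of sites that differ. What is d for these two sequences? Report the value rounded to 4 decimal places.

0.0723

Differing sites — 2:G/C; 25:T/A.
p = 2/29 = 0.068966.
d = −0.75 · ln(1 − (4/3)·0.068966) = −0.75 · ln(0.908045) = −0.75 · (-0.096461) = 0.0723.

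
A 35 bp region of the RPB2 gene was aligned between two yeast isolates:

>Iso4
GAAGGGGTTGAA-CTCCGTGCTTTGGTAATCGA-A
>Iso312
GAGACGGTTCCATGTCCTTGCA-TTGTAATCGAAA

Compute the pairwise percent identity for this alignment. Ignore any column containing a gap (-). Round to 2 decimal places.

Excluding the 3 gap columns leaves 32 comparable sites.
Differing sites — 3:A/G; 4:G/A; 5:G/C; 10:G/C; 11:A/C; 14:C/G; 18:G/T; 22:T/A; 25:G/T.
23 of the 32 comparable sites match, so the percent identity is 23/32 × 100 = 71.88%.

71.88%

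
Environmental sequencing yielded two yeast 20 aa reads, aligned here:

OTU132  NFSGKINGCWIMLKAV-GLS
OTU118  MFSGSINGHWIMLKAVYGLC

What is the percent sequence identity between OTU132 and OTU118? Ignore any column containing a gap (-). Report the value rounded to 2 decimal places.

Excluding the 1 gap column leaves 19 comparable sites.
Differing sites — 1:N/M; 5:K/S; 9:C/H; 20:S/C.
15 of the 19 comparable sites match, so the percent identity is 15/19 × 100 = 78.95%.

78.95%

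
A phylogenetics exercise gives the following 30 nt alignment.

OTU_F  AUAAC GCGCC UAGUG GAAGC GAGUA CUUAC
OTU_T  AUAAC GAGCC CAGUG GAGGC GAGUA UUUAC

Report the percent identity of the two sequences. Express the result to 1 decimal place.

86.7%

Mismatches occur at site 7 (C/A), site 11 (U/C), site 18 (A/G), site 26 (C/U).
26 of the 30 sites match, so the percent identity is 26/30 × 100 = 86.7%.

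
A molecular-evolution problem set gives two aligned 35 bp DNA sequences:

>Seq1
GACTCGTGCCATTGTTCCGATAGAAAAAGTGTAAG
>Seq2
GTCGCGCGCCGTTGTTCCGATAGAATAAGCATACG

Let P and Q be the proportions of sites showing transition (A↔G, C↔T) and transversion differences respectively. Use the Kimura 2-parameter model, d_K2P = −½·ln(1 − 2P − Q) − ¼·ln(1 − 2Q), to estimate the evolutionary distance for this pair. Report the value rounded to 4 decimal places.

0.2748

The sequences differ at positions 2 (A/T, transversion), 4 (T/G, transversion), 7 (T/C, transition), 11 (A/G, transition), 26 (A/T, transversion), 30 (T/C, transition), 31 (G/A, transition), 34 (A/C, transversion).
Of the 8 differences, 4 transitions and 4 transversions over 35 sites: P = 4/35 = 0.114286, Q = 4/35 = 0.114286.
d = −0.5·ln(0.657142) − 0.25·ln(0.771428) = −0.5·(-0.419855) − 0.25·(-0.259512) = 0.2748.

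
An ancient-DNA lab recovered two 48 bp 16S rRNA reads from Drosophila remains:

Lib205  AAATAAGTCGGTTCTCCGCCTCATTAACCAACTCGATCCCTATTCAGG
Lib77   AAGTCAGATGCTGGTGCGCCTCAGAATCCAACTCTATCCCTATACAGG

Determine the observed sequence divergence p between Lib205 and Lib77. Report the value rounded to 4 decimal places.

0.2708

Mismatches occur at site 3 (A↔G), site 5 (A↔C), site 8 (T↔A), site 9 (C↔T), site 11 (G↔C), site 13 (T↔G), site 14 (C↔G), site 16 (C↔G), site 24 (T↔G), site 25 (T↔A), site 27 (A↔T), site 35 (G↔T), site 44 (T↔A).
There are 13 differences over 48 sites, so p = 13/48 = 0.2708.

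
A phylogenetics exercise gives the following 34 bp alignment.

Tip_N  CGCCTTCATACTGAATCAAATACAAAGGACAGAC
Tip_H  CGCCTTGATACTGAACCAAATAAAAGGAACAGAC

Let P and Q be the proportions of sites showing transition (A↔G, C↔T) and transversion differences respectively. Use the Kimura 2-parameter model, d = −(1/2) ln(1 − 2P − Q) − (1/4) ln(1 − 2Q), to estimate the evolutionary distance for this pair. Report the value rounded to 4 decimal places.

Mismatches occur at site 7 (C↔G, transversion), site 16 (T↔C, transition), site 23 (C↔A, transversion), site 26 (A↔G, transition), site 28 (G↔A, transition).
Of the 5 differences, 3 transitions and 2 transversions over 34 sites: P = 3/34 = 0.088235, Q = 2/34 = 0.058824.
d = −0.5·ln(0.764706) − 0.25·ln(0.882352) = −0.5·(-0.268264) − 0.25·(-0.125164) = 0.1654.

0.1654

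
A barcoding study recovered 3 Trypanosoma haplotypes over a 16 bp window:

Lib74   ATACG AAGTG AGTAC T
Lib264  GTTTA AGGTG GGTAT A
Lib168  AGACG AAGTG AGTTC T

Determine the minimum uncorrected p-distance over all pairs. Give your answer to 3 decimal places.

Pairwise Hamming distances:
  Lib74 vs Lib264: 8
  Lib74 vs Lib168: 2
  Lib264 vs Lib168: 10
The smallest is 2 mismatches, between Lib74 and Lib168; p = 2/16 = 0.125.

0.125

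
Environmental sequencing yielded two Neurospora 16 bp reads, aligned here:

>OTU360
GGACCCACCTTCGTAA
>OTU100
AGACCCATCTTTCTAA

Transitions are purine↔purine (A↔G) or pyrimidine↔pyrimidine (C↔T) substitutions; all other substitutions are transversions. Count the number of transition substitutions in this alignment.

3

Differing sites — 1:G/A (Ti); 8:C/T (Ti); 12:C/T (Ti); 13:G/C (Tv).
Of the 4 differences, 3 transitions and 1 transversion, so the answer is 3.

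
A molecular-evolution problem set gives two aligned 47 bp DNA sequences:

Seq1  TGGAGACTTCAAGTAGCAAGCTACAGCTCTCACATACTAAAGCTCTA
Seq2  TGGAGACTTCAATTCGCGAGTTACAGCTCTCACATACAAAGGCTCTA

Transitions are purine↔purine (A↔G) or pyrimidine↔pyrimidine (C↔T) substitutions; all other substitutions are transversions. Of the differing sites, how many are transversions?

3

The sequences differ at positions 13 (G/T, transversion), 15 (A/C, transversion), 18 (A/G, transition), 21 (C/T, transition), 38 (T/A, transversion), 41 (A/G, transition).
Of the 6 differences, 3 transitions and 3 transversions, so the answer is 3.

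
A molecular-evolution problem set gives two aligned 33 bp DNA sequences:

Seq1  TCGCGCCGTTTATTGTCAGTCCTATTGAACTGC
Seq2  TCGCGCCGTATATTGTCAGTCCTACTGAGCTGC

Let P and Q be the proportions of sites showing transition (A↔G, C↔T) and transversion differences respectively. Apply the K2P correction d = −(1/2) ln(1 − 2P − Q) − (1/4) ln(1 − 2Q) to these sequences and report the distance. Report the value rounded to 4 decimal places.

0.0978

Mismatches occur at site 10 (T↔A, transversion), site 25 (T↔C, transition), site 29 (A↔G, transition).
Of the 3 differences, 2 transitions and 1 transversion over 33 sites: P = 2/33 = 0.060606, Q = 1/33 = 0.030303.
d = −0.5·ln(0.848485) − 0.25·ln(0.939394) = −0.5·(-0.164303) − 0.25·(-0.062520) = 0.0978.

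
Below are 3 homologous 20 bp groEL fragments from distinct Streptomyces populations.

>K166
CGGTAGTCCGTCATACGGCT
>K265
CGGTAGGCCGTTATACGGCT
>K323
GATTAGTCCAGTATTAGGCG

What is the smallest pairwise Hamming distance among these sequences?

Pairwise Hamming distances:
  K166 vs K265: 2
  K166 vs K323: 9
  K265 vs K323: 9
The smallest is 2, between K166 and K265.

2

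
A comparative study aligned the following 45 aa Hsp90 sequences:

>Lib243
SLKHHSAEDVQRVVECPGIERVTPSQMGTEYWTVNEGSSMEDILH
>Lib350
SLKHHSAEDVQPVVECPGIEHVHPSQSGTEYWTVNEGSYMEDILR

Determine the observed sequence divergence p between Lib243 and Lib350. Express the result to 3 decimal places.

0.133

Differing sites — 12:R/P; 21:R/H; 23:T/H; 27:M/S; 39:S/Y; 45:H/R.
There are 6 differences over 45 sites, so p = 6/45 = 0.133.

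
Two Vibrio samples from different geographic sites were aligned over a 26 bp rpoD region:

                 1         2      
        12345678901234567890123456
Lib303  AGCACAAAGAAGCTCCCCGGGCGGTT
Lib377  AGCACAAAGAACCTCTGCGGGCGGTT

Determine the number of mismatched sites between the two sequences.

Mismatches occur at site 12 (G↔C), site 16 (C↔T), site 17 (C↔G).
That gives 3 mismatches out of 26 aligned sites, so the Hamming distance is 3.

3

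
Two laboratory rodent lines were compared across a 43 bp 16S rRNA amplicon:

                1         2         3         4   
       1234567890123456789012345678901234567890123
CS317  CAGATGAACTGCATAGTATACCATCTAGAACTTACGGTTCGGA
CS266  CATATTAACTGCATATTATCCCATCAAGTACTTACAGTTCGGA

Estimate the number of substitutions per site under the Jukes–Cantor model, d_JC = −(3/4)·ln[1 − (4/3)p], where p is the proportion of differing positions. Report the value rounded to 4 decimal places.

Differing sites — 3:G/T; 6:G/T; 16:G/T; 20:A/C; 26:T/A; 29:A/T; 36:G/A.
p = 7/43 = 0.162791.
d = −0.75 · ln(1 − (4/3)·0.162791) = −0.75 · ln(0.782945) = −0.75 · (-0.244693) = 0.1835.

0.1835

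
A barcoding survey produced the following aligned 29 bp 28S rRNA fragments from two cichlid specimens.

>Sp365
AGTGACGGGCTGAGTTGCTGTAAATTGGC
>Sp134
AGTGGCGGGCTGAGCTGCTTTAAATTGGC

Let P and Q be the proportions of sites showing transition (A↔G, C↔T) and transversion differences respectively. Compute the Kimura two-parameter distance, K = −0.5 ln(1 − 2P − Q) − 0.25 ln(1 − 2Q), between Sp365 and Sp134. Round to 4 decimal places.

0.1125

Differing sites — 5:A/G (Ti); 15:T/C (Ti); 20:G/T (Tv).
Of the 3 differences, 2 transitions and 1 transversion over 29 sites: P = 2/29 = 0.068966, Q = 1/29 = 0.034483.
d = −0.5·ln(0.827585) − 0.25·ln(0.931034) = −0.5·(-0.189243) − 0.25·(-0.071459) = 0.1125.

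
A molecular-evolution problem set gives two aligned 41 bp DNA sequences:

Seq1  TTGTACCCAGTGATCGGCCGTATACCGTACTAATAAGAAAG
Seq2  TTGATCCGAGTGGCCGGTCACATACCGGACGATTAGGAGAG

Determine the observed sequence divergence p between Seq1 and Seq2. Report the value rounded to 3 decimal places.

Differing sites — 4:T/A; 5:A/T; 8:C/G; 13:A/G; 14:T/C; 18:C/T; 20:G/A; 21:T/C; 28:T/G; 31:T/G; 33:A/T; 36:A/G; 39:A/G.
There are 13 differences over 41 sites, so p = 13/41 = 0.317.

0.317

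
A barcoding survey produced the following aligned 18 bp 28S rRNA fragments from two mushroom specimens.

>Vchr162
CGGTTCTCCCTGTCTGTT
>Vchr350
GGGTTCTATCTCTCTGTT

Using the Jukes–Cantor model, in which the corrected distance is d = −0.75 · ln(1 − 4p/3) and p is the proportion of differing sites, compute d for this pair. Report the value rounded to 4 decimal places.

The sequences differ at positions 1 (C/G), 8 (C/A), 9 (C/T), 12 (G/C).
p = 4/18 = 0.222222.
d = −0.75 · ln(1 − (4/3)·0.222222) = −0.75 · ln(0.703704) = −0.75 · (-0.351397) = 0.2635.

0.2635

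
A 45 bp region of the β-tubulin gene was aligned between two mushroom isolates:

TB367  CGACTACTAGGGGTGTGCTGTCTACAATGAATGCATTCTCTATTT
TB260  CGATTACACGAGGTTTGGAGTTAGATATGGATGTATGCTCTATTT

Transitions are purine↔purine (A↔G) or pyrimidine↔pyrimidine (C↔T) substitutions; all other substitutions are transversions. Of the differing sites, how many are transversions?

9

Differing sites — 4:C/T (Ti); 8:T/A (Tv); 9:A/C (Tv); 11:G/A (Ti); 15:G/T (Tv); 18:C/G (Tv); 19:T/A (Tv); 22:C/T (Ti); 23:T/A (Tv); 24:A/G (Ti); 25:C/A (Tv); 26:A/T (Tv); 30:A/G (Ti); 34:C/T (Ti); 37:T/G (Tv).
Of the 15 differences, 6 transitions and 9 transversions, so the answer is 9.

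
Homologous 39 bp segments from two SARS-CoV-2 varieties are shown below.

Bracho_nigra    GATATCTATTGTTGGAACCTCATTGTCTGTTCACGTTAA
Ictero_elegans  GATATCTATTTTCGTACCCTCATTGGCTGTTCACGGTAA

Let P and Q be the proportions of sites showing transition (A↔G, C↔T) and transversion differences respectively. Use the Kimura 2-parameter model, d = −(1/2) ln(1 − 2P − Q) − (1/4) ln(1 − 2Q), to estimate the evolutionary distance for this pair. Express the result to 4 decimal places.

0.1730

Mismatches occur at site 11 (G→T, transversion), site 13 (T→C, transition), site 15 (G→T, transversion), site 17 (A→C, transversion), site 26 (T→G, transversion), site 36 (T→G, transversion).
Of the 6 differences, 1 transition and 5 transversions over 39 sites: P = 1/39 = 0.025641, Q = 5/39 = 0.128205.
d = −0.5·ln(0.820513) − 0.25·ln(0.743590) = −0.5·(-0.197826) − 0.25·(-0.296265) = 0.1730.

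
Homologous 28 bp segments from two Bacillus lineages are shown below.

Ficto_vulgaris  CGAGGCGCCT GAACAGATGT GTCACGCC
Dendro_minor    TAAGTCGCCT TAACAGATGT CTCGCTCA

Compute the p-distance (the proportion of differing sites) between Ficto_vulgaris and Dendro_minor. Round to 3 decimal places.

The sequences differ at positions 1 (C/T), 2 (G/A), 5 (G/T), 11 (G/T), 21 (G/C), 24 (A/G), 26 (G/T), 28 (C/A).
There are 8 differences over 28 sites, so p = 8/28 = 0.286.

0.286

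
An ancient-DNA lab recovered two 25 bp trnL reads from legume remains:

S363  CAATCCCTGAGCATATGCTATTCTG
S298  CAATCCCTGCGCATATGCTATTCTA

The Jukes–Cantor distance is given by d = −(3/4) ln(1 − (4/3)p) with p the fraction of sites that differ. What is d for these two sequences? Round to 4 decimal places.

0.0846

Differing sites — 10:A/C; 25:G/A.
p = 2/25 = 0.080000.
d = −0.75 · ln(1 − (4/3)·0.080000) = −0.75 · ln(0.893333) = −0.75 · (-0.112796) = 0.0846.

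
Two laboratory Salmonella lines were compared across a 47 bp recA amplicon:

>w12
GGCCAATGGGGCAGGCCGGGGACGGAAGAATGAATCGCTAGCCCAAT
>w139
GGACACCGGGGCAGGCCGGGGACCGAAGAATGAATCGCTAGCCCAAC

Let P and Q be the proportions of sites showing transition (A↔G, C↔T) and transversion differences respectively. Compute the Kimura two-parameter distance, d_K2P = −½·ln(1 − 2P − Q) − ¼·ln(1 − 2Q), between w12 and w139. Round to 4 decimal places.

0.1148

Mismatches occur at site 3 (C↔A, transversion), site 6 (A↔C, transversion), site 7 (T↔C, transition), site 24 (G↔C, transversion), site 47 (T↔C, transition).
Of the 5 differences, 2 transitions and 3 transversions over 47 sites: P = 2/47 = 0.042553, Q = 3/47 = 0.063830.
d = −0.5·ln(0.851064) − 0.25·ln(0.872340) = −0.5·(-0.161268) − 0.25·(-0.136576) = 0.1148.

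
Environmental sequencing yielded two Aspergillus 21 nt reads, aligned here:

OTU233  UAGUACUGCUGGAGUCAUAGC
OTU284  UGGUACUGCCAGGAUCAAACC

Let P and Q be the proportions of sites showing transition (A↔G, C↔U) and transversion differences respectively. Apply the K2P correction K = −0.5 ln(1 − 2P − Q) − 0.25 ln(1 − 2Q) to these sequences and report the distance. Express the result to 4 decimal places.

0.4765

Mismatches occur at site 2 (A/G, transition), site 10 (U/C, transition), site 11 (G/A, transition), site 13 (A/G, transition), site 14 (G/A, transition), site 18 (U/A, transversion), site 20 (G/C, transversion).
Of the 7 differences, 5 transitions and 2 transversions over 21 sites: P = 5/21 = 0.238095, Q = 2/21 = 0.095238.
d = −0.5·ln(0.428572) − 0.25·ln(0.809524) = −0.5·(-0.847297) − 0.25·(-0.211309) = 0.4765.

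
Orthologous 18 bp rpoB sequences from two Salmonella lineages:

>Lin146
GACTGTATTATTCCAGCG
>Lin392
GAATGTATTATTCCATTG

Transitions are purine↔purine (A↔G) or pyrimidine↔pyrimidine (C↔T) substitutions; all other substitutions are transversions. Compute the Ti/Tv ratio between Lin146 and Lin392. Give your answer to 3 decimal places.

0.500

The sequences differ at positions 3 (C/A, transversion), 16 (G/T, transversion), 17 (C/T, transition).
Of the 3 differences, 1 transition and 2 transversions, so Ti/Tv = 1/2 = 0.500.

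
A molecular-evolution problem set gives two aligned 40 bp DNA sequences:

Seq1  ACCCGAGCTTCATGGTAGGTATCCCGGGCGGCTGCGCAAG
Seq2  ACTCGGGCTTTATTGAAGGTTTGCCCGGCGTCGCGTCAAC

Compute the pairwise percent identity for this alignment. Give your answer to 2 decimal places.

65.00%

The sequences differ at positions 3 (C/T), 6 (A/G), 11 (C/T), 14 (G/T), 16 (T/A), 21 (A/T), 23 (C/G), 26 (G/C), 31 (G/T), 33 (T/G), 34 (G/C), 35 (C/G), 36 (G/T), 40 (G/C).
26 of the 40 sites match, so the percent identity is 26/40 × 100 = 65.00%.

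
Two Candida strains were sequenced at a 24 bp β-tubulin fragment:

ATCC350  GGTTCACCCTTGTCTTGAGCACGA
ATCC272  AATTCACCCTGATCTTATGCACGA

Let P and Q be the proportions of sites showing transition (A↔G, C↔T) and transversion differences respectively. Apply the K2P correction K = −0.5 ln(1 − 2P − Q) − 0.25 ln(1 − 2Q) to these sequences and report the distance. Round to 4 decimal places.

The sequences differ at positions 1 (G/A, transition), 2 (G/A, transition), 11 (T/G, transversion), 12 (G/A, transition), 17 (G/A, transition), 18 (A/T, transversion).
Of the 6 differences, 4 transitions and 2 transversions over 24 sites: P = 4/24 = 0.166667, Q = 2/24 = 0.083333.
d = −0.5·ln(0.583333) − 0.25·ln(0.833334) = −0.5·(-0.538997) − 0.25·(-0.182321) = 0.3151.

0.3151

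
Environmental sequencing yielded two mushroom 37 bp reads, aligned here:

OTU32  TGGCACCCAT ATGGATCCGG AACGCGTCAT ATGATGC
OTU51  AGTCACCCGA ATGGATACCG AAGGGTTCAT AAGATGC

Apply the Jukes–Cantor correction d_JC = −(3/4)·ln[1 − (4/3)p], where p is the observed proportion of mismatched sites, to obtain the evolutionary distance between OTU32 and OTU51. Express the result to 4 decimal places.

0.3351

The sequences differ at positions 1 (T/A), 3 (G/T), 9 (A/G), 10 (T/A), 17 (C/A), 19 (G/C), 23 (C/G), 25 (C/G), 26 (G/T), 32 (T/A).
p = 10/37 = 0.270270.
d = −0.75 · ln(1 − (4/3)·0.270270) = −0.75 · ln(0.639640) = −0.75 · (-0.446850) = 0.3351.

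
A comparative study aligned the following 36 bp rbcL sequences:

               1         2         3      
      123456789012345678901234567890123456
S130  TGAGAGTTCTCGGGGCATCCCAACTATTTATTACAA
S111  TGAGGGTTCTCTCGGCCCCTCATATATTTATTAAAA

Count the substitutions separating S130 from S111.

Mismatches occur at site 5 (A/G), site 12 (G/T), site 13 (G/C), site 17 (A/C), site 18 (T/C), site 20 (C/T), site 23 (A/T), site 24 (C/A), site 34 (C/A).
That gives 9 mismatches out of 36 aligned sites, so the Hamming distance is 9.

9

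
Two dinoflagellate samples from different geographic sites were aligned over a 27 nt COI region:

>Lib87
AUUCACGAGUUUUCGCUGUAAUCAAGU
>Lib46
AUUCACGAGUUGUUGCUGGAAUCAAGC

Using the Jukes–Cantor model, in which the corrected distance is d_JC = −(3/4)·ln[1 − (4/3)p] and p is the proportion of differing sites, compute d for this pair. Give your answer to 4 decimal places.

The sequences differ at positions 12 (U/G), 14 (C/U), 19 (U/G), 27 (U/C).
p = 4/27 = 0.148148.
d = −0.75 · ln(1 − (4/3)·0.148148) = −0.75 · ln(0.802469) = −0.75 · (-0.220062) = 0.1650.

0.1650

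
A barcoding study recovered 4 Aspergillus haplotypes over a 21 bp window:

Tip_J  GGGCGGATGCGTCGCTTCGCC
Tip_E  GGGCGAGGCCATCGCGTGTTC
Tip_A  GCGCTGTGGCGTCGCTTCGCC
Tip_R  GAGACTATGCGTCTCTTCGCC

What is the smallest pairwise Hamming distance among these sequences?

4

Pairwise Hamming distances:
  Tip_J vs Tip_E: 9
  Tip_J vs Tip_A: 4
  Tip_J vs Tip_R: 5
  Tip_E vs Tip_A: 10
  Tip_E vs Tip_R: 13
  Tip_A vs Tip_R: 7
The smallest is 4, between Tip_J and Tip_A.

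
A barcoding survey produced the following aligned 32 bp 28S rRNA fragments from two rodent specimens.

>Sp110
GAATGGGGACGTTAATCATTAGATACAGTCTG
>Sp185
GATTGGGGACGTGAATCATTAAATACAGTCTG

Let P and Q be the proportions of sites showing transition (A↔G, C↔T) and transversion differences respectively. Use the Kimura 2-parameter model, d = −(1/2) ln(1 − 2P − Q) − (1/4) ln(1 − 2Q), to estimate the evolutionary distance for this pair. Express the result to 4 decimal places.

The sequences differ at positions 3 (A/T, transversion), 13 (T/G, transversion), 22 (G/A, transition).
Of the 3 differences, 1 transition and 2 transversions over 32 sites: P = 1/32 = 0.031250, Q = 2/32 = 0.062500.
d = −0.5·ln(0.875000) − 0.25·ln(0.875000) = −0.5·(-0.133531) − 0.25·(-0.133531) = 0.1001.

0.1001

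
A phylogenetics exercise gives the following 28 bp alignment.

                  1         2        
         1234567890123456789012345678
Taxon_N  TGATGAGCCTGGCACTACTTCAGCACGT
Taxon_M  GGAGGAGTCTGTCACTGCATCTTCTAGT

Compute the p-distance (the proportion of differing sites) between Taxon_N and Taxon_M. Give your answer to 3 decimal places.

Mismatches occur at site 1 (T/G), site 4 (T/G), site 8 (C/T), site 12 (G/T), site 17 (A/G), site 19 (T/A), site 22 (A/T), site 23 (G/T), site 25 (A/T), site 26 (C/A).
There are 10 differences over 28 sites, so p = 10/28 = 0.357.

0.357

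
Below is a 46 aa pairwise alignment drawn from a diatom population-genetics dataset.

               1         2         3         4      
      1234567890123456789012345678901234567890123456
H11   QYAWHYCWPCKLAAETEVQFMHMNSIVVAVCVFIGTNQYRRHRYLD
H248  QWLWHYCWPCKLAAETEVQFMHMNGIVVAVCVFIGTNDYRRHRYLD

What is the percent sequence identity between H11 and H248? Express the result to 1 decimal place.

91.3%

Mismatches occur at site 2 (Y↔W), site 3 (A↔L), site 25 (S↔G), site 38 (Q↔D).
42 of the 46 sites match, so the percent identity is 42/46 × 100 = 91.3%.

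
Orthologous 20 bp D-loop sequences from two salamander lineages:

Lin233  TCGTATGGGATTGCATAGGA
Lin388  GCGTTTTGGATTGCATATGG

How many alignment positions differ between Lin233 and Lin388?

The sequences differ at positions 1 (T/G), 5 (A/T), 7 (G/T), 18 (G/T), 20 (A/G).
That gives 5 mismatches out of 20 aligned sites, so the Hamming distance is 5.

5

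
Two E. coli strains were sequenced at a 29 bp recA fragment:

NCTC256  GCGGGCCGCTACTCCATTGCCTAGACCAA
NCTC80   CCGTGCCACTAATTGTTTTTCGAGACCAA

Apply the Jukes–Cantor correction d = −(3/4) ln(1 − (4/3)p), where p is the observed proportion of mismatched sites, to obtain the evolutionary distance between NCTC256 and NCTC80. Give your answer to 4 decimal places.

Differing sites — 1:G/C; 4:G/T; 8:G/A; 12:C/A; 14:C/T; 15:C/G; 16:A/T; 19:G/T; 20:C/T; 22:T/G.
p = 10/29 = 0.344828.
d = −0.75 · ln(1 − (4/3)·0.344828) = −0.75 · ln(0.540229) = −0.75 · (-0.615762) = 0.4618.

0.4618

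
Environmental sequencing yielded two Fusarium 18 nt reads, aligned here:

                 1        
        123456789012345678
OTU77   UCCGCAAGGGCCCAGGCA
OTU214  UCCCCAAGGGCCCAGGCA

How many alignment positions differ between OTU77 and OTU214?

1

A single mismatch occurs at site 4 (G→C).
That gives 1 mismatch out of 18 aligned sites, so the Hamming distance is 1.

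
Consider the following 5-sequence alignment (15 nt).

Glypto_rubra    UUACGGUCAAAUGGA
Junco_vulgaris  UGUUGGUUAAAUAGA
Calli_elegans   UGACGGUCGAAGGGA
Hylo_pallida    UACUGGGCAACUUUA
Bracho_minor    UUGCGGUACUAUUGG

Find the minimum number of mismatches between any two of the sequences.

3

Pairwise Hamming distances:
  Glypto_rubra vs Junco_vulgaris: 5
  Glypto_rubra vs Calli_elegans: 3
  Glypto_rubra vs Hylo_pallida: 7
  Glypto_rubra vs Bracho_minor: 6
  Junco_vulgaris vs Calli_elegans: 6
  Junco_vulgaris vs Hylo_pallida: 7
  Junco_vulgaris vs Bracho_minor: 8
  Calli_elegans vs Hylo_pallida: 9
  Calli_elegans vs Bracho_minor: 8
  Hylo_pallida vs Bracho_minor: 10
The smallest is 3, between Glypto_rubra and Calli_elegans.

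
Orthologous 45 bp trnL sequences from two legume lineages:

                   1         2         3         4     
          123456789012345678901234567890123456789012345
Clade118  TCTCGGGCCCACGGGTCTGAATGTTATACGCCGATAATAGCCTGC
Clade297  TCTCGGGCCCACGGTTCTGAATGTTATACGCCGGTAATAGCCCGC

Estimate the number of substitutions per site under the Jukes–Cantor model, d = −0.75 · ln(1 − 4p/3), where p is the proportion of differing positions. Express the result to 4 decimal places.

Differing sites — 15:G/T; 34:A/G; 43:T/C.
p = 3/45 = 0.066667.
d = −0.75 · ln(1 − (4/3)·0.066667) = −0.75 · ln(0.911111) = −0.75 · (-0.093091) = 0.0698.

0.0698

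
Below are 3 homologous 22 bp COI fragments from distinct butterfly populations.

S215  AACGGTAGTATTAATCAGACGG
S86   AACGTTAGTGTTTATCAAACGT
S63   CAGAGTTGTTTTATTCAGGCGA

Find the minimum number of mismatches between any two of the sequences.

Pairwise Hamming distances:
  S215 vs S86: 5
  S215 vs S63: 8
  S86 vs S63: 11
The smallest is 5, between S215 and S86.

5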